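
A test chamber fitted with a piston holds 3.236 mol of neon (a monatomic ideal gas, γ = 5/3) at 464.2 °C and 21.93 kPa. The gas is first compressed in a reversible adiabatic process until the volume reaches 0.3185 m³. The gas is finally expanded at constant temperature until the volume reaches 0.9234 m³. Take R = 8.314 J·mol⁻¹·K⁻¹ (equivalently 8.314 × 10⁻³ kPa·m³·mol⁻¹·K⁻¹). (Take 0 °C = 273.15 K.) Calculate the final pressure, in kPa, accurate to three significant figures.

P₃ ≈ 43.1 kPa

Convert: T₁ = 737.3 K.
From PV = nRT: V₁ = nRT₁/P₁ = 0.9046 m³.
Adiabatic (γ = 5/3), T V^(γ−1) and P V^γ constant: T₂ = T₁·(V₁/V₂)^(γ−1) = 1479 K; P₂ = P₁·(V₁/V₂)^γ = 124.9 kPa.
Isothermal, so P V is constant: T₃ = T₂; P₃ = P₂·(V₂/V₃) = 43.09 kPa.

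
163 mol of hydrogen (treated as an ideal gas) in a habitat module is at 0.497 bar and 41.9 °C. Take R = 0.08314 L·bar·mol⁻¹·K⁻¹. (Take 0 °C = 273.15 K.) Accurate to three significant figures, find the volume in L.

Convert: T = 315.05 K.
PV = nRT ⇒ V = nRT/P = (163 × 0.08314 × 315.05) / 0.497

V ≈ 8.59e+03 L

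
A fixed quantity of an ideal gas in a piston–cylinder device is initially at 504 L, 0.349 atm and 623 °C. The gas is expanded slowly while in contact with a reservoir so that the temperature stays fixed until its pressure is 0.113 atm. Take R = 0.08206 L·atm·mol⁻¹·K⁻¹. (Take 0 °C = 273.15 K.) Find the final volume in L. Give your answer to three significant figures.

V₂ ≈ 1.56e+03 L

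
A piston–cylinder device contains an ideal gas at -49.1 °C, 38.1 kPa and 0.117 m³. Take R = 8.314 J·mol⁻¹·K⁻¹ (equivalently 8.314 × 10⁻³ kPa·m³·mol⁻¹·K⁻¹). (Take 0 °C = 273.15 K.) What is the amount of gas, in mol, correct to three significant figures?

n ≈ 2.39 mol

Convert: T = 224.05 K.
PV = nRT ⇒ n = PV/(RT) = (38.1 × 0.117) / (8.314 × 10⁻³ × 224.05)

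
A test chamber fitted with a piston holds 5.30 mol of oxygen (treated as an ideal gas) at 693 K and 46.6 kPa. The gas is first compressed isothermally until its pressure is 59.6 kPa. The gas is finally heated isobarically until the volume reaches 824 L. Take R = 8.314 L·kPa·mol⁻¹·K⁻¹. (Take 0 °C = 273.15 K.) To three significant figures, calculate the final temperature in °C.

T₃ ≈ 841 °C

From PV = nRT: V₁ = nRT₁/P₁ = 655.3 L.
Isothermal, so P V is constant: T₂ = T₁; V₂ = V₁·(P₁/P₂) = 512.4 L.
Isobaric, so V/T is constant: P₃ = P₂; T₃ = T₂·(V₃/V₂) = 1115 K.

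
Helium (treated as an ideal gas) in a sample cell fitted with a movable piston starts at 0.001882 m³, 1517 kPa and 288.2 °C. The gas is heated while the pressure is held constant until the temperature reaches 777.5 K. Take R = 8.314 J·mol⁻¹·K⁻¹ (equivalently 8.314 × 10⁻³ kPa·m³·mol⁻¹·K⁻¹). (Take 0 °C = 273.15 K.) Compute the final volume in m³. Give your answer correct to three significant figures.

V₂ ≈ 0.00261 m³

Convert: T₁ = 561.3 K.
P constant ⇒ V ∝ T: P₂ = P₁; V₂ = V₁·(T₂/T₁) = 0.002607 m³.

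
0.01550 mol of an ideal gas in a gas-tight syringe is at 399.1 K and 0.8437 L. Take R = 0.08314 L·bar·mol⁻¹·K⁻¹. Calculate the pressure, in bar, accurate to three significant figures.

PV = nRT ⇒ P = nRT/V = (0.01550 × 0.08314 × 399.1) / 0.8437

P ≈ 0.610 bar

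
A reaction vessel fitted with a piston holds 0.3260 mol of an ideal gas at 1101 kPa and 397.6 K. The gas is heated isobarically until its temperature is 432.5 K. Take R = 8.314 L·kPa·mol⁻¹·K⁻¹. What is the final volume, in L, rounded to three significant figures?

V₂ ≈ 1.06 L

From PV = nRT: V₁ = nRT₁/P₁ = 0.9788 L.
P constant ⇒ V ∝ T: P₂ = P₁; V₂ = V₁·(T₂/T₁) = 1.065 L.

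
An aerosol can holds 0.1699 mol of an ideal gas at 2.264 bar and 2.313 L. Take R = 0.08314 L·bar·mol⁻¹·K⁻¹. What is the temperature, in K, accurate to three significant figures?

PV = nRT ⇒ T = PV/(nR) = (2.264 × 2.313) / (0.1699 × 0.08314)

T ≈ 371 K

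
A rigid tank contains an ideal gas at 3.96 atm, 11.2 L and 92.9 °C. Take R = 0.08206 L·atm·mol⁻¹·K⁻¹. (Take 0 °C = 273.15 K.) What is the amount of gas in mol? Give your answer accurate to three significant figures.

n ≈ 1.48 mol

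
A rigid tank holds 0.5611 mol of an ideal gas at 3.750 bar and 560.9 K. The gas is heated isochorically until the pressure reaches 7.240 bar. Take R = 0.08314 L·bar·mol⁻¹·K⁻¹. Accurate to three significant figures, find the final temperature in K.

T₂ ≈ 1.08e+03 K

From PV = nRT: V₁ = nRT₁/P₁ = 6.978 L.
V constant ⇒ P ∝ T: V₂ = V₁; T₂ = T₁·(P₂/P₁) = 1083 K.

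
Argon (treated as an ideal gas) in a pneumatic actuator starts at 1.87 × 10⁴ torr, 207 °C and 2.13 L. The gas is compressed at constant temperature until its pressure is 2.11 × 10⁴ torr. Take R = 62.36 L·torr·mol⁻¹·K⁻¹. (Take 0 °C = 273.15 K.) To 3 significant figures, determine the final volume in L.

V₂ ≈ 1.89 L

Convert: T₁ = 480.1 K.
Isothermal, so P V is constant: T₂ = T₁; V₂ = V₁·(P₁/P₂) = 1.888 L.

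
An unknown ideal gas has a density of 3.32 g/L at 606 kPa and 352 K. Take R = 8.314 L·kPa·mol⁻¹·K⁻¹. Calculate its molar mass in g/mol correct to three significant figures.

M ≈ 16.0 g/mol

ρ = PM/(RT) ⇒ M = ρRT/P = (3.32 × 8.314 × 352.0) / 606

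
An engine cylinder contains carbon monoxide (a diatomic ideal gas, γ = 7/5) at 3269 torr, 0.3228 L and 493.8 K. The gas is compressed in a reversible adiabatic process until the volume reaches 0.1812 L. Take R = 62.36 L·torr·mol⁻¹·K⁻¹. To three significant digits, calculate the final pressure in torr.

P₂ ≈ 7.34e+03 torr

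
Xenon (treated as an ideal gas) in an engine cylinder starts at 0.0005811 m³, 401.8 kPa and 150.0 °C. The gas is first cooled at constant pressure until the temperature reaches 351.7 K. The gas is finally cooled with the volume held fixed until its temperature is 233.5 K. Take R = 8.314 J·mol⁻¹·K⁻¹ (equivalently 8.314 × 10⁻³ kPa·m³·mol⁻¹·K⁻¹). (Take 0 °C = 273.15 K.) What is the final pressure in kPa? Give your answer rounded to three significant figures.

Convert: T₁ = 423.1 K.
Isobaric, so V/T is constant: P₂ = P₁; V₂ = V₁·(T₂/T₁) = 0.0004830 m³.
V constant ⇒ P ∝ T: V₃ = V₂; P₃ = P₂·(T₃/T₂) = 266.8 kPa.

P₃ ≈ 267 kPa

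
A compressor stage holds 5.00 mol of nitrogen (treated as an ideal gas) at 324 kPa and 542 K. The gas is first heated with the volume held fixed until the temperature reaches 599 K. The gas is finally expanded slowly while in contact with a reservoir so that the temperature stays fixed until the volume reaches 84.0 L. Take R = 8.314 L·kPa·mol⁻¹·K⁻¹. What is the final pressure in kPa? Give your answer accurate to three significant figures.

From PV = nRT: V₁ = nRT₁/P₁ = 69.54 L.
V constant ⇒ P ∝ T: V₂ = V₁; P₂ = P₁·(T₂/T₁) = 358.1 kPa.
T constant ⇒ Boyle's law P V = const: T₃ = T₂; P₃ = P₂·(V₂/V₃) = 296.4 kPa.

P₃ ≈ 296 kPa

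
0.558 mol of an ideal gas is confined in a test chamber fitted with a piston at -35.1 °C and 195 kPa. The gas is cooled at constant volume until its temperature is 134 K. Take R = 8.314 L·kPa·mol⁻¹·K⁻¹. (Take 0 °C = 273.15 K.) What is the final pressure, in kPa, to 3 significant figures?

P₂ ≈ 110 kPa

Convert: T₁ = 238.0 K.
From PV = nRT: V₁ = nRT₁/P₁ = 5.663 L.
Isochoric, so P/T is constant: V₂ = V₁; P₂ = P₁·(T₂/T₁) = 109.8 kPa.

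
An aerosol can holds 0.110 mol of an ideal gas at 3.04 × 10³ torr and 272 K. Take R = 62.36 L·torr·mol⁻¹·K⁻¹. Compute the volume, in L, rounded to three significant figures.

PV = nRT ⇒ V = nRT/P = (0.110 × 62.36 × 272) / 3.04e+03

V ≈ 0.614 L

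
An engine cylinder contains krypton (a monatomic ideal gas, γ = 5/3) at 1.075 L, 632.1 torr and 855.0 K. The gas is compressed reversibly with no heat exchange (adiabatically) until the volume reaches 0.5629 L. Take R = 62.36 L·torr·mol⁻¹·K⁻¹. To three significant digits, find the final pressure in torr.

P₂ ≈ 1.86e+03 torr

Adiabatic (γ = 5/3), T V^(γ−1) and P V^γ constant: T₂ = T₁·(V₁/V₂)^(γ−1) = 1316 K; P₂ = P₁·(V₁/V₂)^γ = 1858 torr.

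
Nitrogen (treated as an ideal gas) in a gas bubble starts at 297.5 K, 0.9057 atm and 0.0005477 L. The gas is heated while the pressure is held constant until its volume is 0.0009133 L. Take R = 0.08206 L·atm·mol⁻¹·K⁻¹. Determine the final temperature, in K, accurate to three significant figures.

T₂ ≈ 496 K

Isobaric, so V/T is constant: P₂ = P₁; T₂ = T₁·(V₂/V₁) = 496.1 K.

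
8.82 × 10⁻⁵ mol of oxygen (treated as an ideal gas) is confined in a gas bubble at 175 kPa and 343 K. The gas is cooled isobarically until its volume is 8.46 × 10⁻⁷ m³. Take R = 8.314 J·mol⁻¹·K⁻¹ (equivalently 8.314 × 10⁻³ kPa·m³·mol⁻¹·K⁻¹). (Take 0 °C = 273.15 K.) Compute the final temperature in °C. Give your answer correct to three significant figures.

T₂ ≈ -71.3 °C

From PV = nRT: V₁ = nRT₁/P₁ = 1.437e-06 m³.
P constant ⇒ V ∝ T: P₂ = P₁; T₂ = T₁·(V₂/V₁) = 201.9 K.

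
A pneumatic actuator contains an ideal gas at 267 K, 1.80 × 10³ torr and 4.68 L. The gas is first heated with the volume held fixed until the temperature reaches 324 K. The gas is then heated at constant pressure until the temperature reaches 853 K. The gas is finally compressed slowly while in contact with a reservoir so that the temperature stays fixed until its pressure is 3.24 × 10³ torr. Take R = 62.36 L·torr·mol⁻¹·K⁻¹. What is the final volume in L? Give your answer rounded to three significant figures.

V₄ ≈ 8.31 L

V constant ⇒ P ∝ T: V₂ = V₁; P₂ = P₁·(T₂/T₁) = 2184 torr.
P constant ⇒ V ∝ T: P₃ = P₂; V₃ = V₂·(T₃/T₂) = 12.32 L.
Isothermal, so P V is constant: T₄ = T₃; V₄ = V₃·(P₃/P₄) = 8.306 L.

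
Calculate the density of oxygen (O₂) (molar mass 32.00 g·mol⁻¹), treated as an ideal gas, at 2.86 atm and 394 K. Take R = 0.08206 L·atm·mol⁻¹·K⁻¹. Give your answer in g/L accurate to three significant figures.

ρ ≈ 2.83 g/L

ρ = PM/(RT) = (2.86 × 32.00) / (0.08206 × 394.0)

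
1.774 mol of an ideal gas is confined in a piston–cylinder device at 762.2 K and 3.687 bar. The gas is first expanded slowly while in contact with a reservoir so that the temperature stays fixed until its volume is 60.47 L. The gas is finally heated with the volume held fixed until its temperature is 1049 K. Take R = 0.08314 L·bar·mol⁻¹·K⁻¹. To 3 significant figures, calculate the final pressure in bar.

P₃ ≈ 2.56 bar

From PV = nRT: V₁ = nRT₁/P₁ = 30.49 L.
Isothermal, so P V is constant: T₂ = T₁; P₂ = P₁·(V₁/V₂) = 1.859 bar.
Isochoric, so P/T is constant: V₃ = V₂; P₃ = P₂·(T₃/T₂) = 2.559 bar.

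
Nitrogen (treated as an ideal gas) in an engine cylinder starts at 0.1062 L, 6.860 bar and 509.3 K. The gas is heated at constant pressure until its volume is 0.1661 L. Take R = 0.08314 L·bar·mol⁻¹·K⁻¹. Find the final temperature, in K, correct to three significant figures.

Isobaric, so V/T is constant: P₂ = P₁; T₂ = T₁·(V₂/V₁) = 796.6 K.

T₂ ≈ 797 K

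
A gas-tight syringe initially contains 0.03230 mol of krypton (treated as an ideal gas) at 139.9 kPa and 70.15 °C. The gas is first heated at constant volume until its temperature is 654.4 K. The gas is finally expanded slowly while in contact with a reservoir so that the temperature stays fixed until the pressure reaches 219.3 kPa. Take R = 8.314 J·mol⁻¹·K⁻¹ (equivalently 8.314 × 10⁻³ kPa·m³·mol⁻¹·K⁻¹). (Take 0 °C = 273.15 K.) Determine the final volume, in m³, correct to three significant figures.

V₃ ≈ 0.000801 m³

Convert: T₁ = 343.3 K.
From PV = nRT: V₁ = nRT₁/P₁ = 0.0006590 m³.
V constant ⇒ P ∝ T: V₂ = V₁; P₂ = P₁·(T₂/T₁) = 266.7 kPa.
T constant ⇒ Boyle's law P V = const: T₃ = T₂; V₃ = V₂·(P₂/P₃) = 0.0008013 m³.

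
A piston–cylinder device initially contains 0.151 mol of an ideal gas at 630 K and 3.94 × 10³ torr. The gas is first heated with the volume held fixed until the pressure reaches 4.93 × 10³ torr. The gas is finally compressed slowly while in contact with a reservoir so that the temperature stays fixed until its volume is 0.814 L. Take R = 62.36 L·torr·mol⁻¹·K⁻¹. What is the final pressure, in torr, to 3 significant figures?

From PV = nRT: V₁ = nRT₁/P₁ = 1.506 L.
Isochoric, so P/T is constant: V₂ = V₁; T₂ = T₁·(P₂/P₁) = 788.3 K.
T constant ⇒ Boyle's law P V = const: T₃ = T₂; P₃ = P₂·(V₂/V₃) = 9119 torr.

P₃ ≈ 9.12e+03 torr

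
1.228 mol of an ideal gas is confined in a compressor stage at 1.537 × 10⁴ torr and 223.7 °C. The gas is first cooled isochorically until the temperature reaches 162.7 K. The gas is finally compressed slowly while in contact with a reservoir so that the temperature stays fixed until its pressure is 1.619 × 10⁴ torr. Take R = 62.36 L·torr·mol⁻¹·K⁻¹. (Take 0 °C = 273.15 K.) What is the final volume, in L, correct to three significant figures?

Convert: T₁ = 496.8 K.
From PV = nRT: V₁ = nRT₁/P₁ = 2.475 L.
V constant ⇒ P ∝ T: V₂ = V₁; P₂ = P₁·(T₂/T₁) = 5033 torr.
Isothermal, so P V is constant: T₃ = T₂; V₃ = V₂·(P₂/P₃) = 0.7696 L.

V₃ ≈ 0.770 L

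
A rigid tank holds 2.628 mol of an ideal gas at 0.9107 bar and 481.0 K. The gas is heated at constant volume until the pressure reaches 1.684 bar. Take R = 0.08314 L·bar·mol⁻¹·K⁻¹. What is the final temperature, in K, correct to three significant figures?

T₂ ≈ 889 K

From PV = nRT: V₁ = nRT₁/P₁ = 115.4 L.
Isochoric, so P/T is constant: V₂ = V₁; T₂ = T₁·(P₂/P₁) = 889.4 K.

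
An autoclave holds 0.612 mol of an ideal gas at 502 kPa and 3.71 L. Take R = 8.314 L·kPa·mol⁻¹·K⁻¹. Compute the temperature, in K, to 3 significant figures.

PV = nRT ⇒ T = PV/(nR) = (502 × 3.71) / (0.612 × 8.314)

T ≈ 366 K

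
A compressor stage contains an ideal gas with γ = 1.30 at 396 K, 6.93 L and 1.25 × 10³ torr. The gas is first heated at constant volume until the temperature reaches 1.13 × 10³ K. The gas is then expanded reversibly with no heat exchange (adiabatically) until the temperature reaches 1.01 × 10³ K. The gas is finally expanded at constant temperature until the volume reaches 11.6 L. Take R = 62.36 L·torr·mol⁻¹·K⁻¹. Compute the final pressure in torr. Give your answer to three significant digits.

V constant ⇒ P ∝ T: V₂ = V₁; P₂ = P₁·(T₂/T₁) = 3567 torr.
Adiabatic (γ = 1.30), T V^(γ−1) and P V^γ constant: P₃ = P₂·(T₃/T₂)^(γ/(γ−1)) = 2193 torr; V₃ = V₂·(T₂/T₃)^(1/(γ−1)) = 10.08 L.
T constant ⇒ Boyle's law P V = const: T₄ = T₃; P₄ = P₃·(V₃/V₄) = 1905 torr.

P₄ ≈ 1.90e+03 torr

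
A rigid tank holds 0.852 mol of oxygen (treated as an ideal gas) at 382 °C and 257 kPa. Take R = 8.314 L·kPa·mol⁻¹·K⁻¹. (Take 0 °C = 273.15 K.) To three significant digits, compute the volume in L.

V ≈ 18.1 L

Convert: T = 655.15 K.
PV = nRT ⇒ V = nRT/P = (0.852 × 8.314 × 655.15) / 257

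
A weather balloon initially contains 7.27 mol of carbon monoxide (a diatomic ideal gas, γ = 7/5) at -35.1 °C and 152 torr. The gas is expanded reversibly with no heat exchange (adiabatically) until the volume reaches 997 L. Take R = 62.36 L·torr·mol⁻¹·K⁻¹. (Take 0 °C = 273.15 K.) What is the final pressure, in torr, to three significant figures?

P₂ ≈ 94.5 torr

Convert: T₁ = 238.0 K.
From PV = nRT: V₁ = nRT₁/P₁ = 710.0 L.
Adiabatic (γ = 7/5), T V^(γ−1) and P V^γ constant: T₂ = T₁·(V₁/V₂)^(γ−1) = 207.8 K; P₂ = P₁·(V₁/V₂)^γ = 94.50 torr.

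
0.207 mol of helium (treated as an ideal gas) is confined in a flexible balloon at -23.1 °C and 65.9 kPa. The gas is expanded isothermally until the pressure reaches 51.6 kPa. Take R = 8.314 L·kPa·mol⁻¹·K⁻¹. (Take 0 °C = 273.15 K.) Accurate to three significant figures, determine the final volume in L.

V₂ ≈ 8.34 L

Convert: T₁ = 250.0 K.
From PV = nRT: V₁ = nRT₁/P₁ = 6.530 L.
Isothermal, so P V is constant: T₂ = T₁; V₂ = V₁·(P₁/P₂) = 8.340 L.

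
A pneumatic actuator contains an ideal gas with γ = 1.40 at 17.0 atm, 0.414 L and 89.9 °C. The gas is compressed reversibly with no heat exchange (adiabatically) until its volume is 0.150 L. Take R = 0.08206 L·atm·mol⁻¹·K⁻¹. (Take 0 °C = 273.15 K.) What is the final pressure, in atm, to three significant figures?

Convert: T₁ = 363.0 K.
Adiabatic (γ = 1.40), T V^(γ−1) and P V^γ constant: T₂ = T₁·(V₁/V₂)^(γ−1) = 544.9 K; P₂ = P₁·(V₁/V₂)^γ = 70.42 atm.

P₂ ≈ 70.4 atm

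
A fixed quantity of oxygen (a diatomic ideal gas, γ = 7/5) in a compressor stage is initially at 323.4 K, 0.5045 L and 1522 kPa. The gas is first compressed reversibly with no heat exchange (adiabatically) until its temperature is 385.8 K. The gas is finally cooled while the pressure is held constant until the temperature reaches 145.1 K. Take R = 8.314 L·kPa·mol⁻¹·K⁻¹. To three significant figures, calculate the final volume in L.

Adiabatic (γ = 7/5), T V^(γ−1) and P V^γ constant: P₂ = P₁·(T₂/T₁)^(γ/(γ−1)) = 2822 kPa; V₂ = V₁·(T₁/T₂)^(1/(γ−1)) = 0.3246 L.
Isobaric, so V/T is constant: P₃ = P₂; V₃ = V₂·(T₃/T₂) = 0.1221 L.

V₃ ≈ 0.122 L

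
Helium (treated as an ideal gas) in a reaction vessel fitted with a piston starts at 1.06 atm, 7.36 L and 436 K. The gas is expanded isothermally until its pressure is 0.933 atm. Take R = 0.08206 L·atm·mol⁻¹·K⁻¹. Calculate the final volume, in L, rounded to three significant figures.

V₂ ≈ 8.36 L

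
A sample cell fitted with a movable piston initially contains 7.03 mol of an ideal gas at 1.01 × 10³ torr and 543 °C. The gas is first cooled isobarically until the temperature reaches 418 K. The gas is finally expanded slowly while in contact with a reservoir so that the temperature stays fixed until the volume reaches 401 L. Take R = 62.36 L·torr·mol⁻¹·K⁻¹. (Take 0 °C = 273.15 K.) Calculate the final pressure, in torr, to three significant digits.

P₃ ≈ 457 torr

Convert: T₁ = 816.1 K.
From PV = nRT: V₁ = nRT₁/P₁ = 354.3 L.
Isobaric, so V/T is constant: P₂ = P₁; V₂ = V₁·(T₂/T₁) = 181.4 L.
T constant ⇒ Boyle's law P V = const: T₃ = T₂; P₃ = P₂·(V₂/V₃) = 457.0 torr.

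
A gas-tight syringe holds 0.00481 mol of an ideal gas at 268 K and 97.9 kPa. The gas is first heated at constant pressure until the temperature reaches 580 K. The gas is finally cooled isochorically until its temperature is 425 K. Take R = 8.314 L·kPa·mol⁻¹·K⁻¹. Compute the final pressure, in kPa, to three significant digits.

From PV = nRT: V₁ = nRT₁/P₁ = 0.1095 L.
P constant ⇒ V ∝ T: P₂ = P₁; V₂ = V₁·(T₂/T₁) = 0.2369 L.
Isochoric, so P/T is constant: V₃ = V₂; P₃ = P₂·(T₃/T₂) = 71.74 kPa.

P₃ ≈ 71.7 kPa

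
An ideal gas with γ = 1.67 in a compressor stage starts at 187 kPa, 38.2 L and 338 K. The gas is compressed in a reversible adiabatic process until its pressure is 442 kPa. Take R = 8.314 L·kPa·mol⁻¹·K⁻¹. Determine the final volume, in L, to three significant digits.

V₂ ≈ 22.8 L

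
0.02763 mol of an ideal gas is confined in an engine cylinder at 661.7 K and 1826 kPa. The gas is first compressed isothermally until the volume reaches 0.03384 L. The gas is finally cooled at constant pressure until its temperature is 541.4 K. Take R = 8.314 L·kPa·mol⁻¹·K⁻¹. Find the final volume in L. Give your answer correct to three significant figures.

V₃ ≈ 0.0277 L

From PV = nRT: V₁ = nRT₁/P₁ = 0.08324 L.
Isothermal, so P V is constant: T₂ = T₁; P₂ = P₁·(V₁/V₂) = 4492 kPa.
P constant ⇒ V ∝ T: P₃ = P₂; V₃ = V₂·(T₃/T₂) = 0.02769 L.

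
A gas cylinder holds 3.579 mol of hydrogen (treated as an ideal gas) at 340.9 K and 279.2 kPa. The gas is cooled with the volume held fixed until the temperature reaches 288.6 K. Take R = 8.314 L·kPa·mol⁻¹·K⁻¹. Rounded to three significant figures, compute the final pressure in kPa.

From PV = nRT: V₁ = nRT₁/P₁ = 36.33 L.
Isochoric, so P/T is constant: V₂ = V₁; P₂ = P₁·(T₂/T₁) = 236.4 kPa.

P₂ ≈ 236 kPa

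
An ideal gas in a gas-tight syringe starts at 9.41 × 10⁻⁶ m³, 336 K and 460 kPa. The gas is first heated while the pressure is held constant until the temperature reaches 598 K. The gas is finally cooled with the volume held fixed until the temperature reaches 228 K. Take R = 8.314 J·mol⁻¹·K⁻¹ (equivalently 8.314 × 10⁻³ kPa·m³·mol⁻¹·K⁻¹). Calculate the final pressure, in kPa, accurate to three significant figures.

P₃ ≈ 175 kPa

P constant ⇒ V ∝ T: P₂ = P₁; V₂ = V₁·(T₂/T₁) = 1.675e-05 m³.
Isochoric, so P/T is constant: V₃ = V₂; P₃ = P₂·(T₃/T₂) = 175.4 kPa.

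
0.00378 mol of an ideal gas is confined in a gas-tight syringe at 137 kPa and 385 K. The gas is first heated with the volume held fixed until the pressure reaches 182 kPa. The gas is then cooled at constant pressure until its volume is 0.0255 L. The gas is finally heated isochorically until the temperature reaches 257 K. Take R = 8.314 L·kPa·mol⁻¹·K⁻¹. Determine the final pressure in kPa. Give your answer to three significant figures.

From PV = nRT: V₁ = nRT₁/P₁ = 0.08832 L.
V constant ⇒ P ∝ T: V₂ = V₁; T₂ = T₁·(P₂/P₁) = 511.5 K.
Isobaric, so V/T is constant: P₃ = P₂; T₃ = T₂·(V₃/V₂) = 147.7 K.
V constant ⇒ P ∝ T: V₄ = V₃; P₄ = P₃·(T₄/T₃) = 316.7 kPa.

P₄ ≈ 317 kPa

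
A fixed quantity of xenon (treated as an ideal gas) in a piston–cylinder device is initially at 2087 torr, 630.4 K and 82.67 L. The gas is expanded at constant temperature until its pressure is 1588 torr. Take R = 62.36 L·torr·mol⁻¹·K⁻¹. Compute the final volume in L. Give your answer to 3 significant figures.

Isothermal, so P V is constant: T₂ = T₁; V₂ = V₁·(P₁/P₂) = 108.6 L.

V₂ ≈ 109 L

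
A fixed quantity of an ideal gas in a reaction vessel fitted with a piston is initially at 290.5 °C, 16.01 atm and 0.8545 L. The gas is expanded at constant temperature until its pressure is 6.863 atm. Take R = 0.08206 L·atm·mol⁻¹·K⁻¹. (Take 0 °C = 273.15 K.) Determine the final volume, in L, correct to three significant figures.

V₂ ≈ 1.99 L

Convert: T₁ = 563.6 K.
Isothermal, so P V is constant: T₂ = T₁; V₂ = V₁·(P₁/P₂) = 1.993 L.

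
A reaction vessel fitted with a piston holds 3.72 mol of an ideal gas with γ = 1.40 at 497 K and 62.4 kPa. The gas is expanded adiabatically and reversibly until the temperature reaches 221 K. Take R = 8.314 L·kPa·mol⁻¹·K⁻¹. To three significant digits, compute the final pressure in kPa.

P₂ ≈ 3.66 kPa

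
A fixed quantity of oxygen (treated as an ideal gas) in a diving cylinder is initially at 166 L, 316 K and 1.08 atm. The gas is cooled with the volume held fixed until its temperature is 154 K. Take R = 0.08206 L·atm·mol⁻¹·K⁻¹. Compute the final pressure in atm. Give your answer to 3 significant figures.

Isochoric, so P/T is constant: V₂ = V₁; P₂ = P₁·(T₂/T₁) = 0.5263 atm.

P₂ ≈ 0.526 atm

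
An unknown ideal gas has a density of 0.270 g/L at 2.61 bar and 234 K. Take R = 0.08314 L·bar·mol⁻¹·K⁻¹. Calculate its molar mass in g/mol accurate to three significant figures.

M ≈ 2.01 g/mol

ρ = PM/(RT) ⇒ M = ρRT/P = (0.270 × 0.08314 × 234.0) / 2.61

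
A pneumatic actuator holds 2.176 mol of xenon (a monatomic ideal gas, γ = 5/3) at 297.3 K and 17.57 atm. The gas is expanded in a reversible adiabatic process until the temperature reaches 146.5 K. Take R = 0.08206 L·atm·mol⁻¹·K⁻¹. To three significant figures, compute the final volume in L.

V₂ ≈ 8.73 L

From PV = nRT: V₁ = nRT₁/P₁ = 3.021 L.
Adiabatic (γ = 5/3), T V^(γ−1) and P V^γ constant: P₂ = P₁·(T₂/T₁)^(γ/(γ−1)) = 2.995 atm; V₂ = V₁·(T₁/T₂)^(1/(γ−1)) = 8.735 L.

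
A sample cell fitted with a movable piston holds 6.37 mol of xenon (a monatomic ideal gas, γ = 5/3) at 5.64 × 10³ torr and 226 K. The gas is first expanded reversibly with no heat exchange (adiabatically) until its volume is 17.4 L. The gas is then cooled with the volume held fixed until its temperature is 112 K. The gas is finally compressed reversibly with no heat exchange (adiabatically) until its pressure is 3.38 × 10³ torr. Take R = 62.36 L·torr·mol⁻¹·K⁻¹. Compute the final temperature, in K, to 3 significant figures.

T₄ ≈ 125 K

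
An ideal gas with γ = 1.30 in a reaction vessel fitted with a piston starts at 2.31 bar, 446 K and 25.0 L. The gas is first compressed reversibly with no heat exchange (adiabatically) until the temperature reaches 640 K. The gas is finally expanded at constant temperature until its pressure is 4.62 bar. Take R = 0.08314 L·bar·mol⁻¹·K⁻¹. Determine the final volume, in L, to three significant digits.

V₃ ≈ 17.9 L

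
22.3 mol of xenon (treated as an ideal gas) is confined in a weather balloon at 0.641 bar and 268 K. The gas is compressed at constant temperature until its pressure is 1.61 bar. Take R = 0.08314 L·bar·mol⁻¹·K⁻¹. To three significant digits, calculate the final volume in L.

From PV = nRT: V₁ = nRT₁/P₁ = 775.2 L.
T constant ⇒ Boyle's law P V = const: T₂ = T₁; V₂ = V₁·(P₁/P₂) = 308.6 L.

V₂ ≈ 309 L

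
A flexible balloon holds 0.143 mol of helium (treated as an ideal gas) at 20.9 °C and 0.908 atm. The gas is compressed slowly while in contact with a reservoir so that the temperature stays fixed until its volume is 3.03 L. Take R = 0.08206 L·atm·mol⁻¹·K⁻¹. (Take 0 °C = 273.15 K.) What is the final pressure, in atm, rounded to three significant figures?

P₂ ≈ 1.14 atm

Convert: T₁ = 294.0 K.
From PV = nRT: V₁ = nRT₁/P₁ = 3.800 L.
Isothermal, so P V is constant: T₂ = T₁; P₂ = P₁·(V₁/V₂) = 1.139 atm.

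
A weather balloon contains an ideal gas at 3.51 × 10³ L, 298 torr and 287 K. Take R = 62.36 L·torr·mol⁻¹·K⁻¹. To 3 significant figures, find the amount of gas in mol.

PV = nRT ⇒ n = PV/(RT) = (298 × 3.51e+03) / (62.36 × 287)

n ≈ 58.4 mol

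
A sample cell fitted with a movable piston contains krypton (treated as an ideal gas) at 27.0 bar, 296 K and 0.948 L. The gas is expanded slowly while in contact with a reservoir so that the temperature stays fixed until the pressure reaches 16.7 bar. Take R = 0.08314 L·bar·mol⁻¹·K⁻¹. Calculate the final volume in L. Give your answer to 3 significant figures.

T constant ⇒ Boyle's law P V = const: T₂ = T₁; V₂ = V₁·(P₁/P₂) = 1.533 L.

V₂ ≈ 1.53 L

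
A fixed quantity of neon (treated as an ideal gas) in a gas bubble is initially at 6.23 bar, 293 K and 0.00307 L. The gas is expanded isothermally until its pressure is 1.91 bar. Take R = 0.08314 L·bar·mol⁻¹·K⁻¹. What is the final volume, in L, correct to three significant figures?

V₂ ≈ 0.0100 L

T constant ⇒ Boyle's law P V = const: T₂ = T₁; V₂ = V₁·(P₁/P₂) = 0.01001 L.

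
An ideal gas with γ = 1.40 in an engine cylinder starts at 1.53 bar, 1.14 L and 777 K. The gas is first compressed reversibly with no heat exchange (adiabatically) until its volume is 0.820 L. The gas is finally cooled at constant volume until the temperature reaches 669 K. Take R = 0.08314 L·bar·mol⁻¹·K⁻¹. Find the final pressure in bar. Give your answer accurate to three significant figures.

P₃ ≈ 1.83 bar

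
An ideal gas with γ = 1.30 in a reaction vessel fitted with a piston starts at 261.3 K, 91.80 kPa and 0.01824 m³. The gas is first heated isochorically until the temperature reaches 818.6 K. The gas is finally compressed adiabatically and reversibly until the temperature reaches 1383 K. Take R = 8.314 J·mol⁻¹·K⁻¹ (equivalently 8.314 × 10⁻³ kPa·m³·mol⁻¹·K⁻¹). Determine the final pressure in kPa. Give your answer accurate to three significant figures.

P₃ ≈ 2.79e+03 kPa

V constant ⇒ P ∝ T: V₂ = V₁; P₂ = P₁·(T₂/T₁) = 287.6 kPa.
Reversible adiabatic, γ = 1.30: P₃ = P₂·(T₃/T₂)^(γ/(γ−1)) = 2791 kPa; V₃ = V₂·(T₂/T₃)^(1/(γ−1)) = 0.003176 m³.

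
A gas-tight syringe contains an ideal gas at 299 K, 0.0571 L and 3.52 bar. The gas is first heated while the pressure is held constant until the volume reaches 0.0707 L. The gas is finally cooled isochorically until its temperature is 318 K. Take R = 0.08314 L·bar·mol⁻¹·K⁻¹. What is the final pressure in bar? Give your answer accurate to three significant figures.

Isobaric, so V/T is constant: P₂ = P₁; T₂ = T₁·(V₂/V₁) = 370.2 K.
Isochoric, so P/T is constant: V₃ = V₂; P₃ = P₂·(T₃/T₂) = 3.024 bar.

P₃ ≈ 3.02 bar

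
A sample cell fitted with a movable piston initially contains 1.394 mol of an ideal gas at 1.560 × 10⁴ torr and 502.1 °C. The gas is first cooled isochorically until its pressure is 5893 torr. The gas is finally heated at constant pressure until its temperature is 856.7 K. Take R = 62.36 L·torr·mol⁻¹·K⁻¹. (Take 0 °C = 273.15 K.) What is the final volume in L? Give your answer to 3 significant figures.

V₃ ≈ 12.6 L

Convert: T₁ = 775.2 K.
From PV = nRT: V₁ = nRT₁/P₁ = 4.320 L.
Isochoric, so P/T is constant: V₂ = V₁; T₂ = T₁·(P₂/P₁) = 292.9 K.
Isobaric, so V/T is constant: P₃ = P₂; V₃ = V₂·(T₃/T₂) = 12.64 L.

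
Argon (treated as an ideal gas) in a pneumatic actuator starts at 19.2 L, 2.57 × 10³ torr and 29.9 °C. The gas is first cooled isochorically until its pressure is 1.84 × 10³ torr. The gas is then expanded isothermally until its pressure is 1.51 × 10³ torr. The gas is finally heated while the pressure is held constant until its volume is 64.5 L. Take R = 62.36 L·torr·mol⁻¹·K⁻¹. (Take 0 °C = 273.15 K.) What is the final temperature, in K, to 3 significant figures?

Convert: T₁ = 303.0 K.
V constant ⇒ P ∝ T: V₂ = V₁; T₂ = T₁·(P₂/P₁) = 217.0 K.
T constant ⇒ Boyle's law P V = const: T₃ = T₂; V₃ = V₂·(P₂/P₃) = 23.40 L.
P constant ⇒ V ∝ T: P₄ = P₃; T₄ = T₃·(V₄/V₃) = 598.2 K.

T₄ ≈ 598 K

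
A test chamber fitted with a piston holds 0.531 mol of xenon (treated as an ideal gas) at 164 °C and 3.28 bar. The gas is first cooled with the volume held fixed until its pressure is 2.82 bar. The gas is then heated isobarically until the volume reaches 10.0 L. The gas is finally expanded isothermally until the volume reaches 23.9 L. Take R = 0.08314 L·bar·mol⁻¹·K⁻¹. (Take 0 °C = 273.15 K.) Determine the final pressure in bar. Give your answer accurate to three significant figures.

P₄ ≈ 1.18 bar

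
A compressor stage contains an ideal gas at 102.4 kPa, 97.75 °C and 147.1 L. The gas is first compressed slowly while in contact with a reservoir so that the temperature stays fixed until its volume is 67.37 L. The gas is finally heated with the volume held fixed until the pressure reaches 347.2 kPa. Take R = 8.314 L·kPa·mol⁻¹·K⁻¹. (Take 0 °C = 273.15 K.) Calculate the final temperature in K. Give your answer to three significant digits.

Convert: T₁ = 370.9 K.
Isothermal, so P V is constant: T₂ = T₁; P₂ = P₁·(V₁/V₂) = 223.6 kPa.
Isochoric, so P/T is constant: V₃ = V₂; T₃ = T₂·(P₃/P₂) = 576.0 K.

T₃ ≈ 576 K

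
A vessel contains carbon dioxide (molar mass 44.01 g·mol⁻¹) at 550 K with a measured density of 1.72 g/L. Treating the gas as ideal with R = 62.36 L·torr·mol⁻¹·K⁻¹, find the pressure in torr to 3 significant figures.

ρ = PM/(RT) ⇒ P = ρRT/M = (1.72 × 62.36 × 550.0) / 44.01

P ≈ 1.34e+03 torr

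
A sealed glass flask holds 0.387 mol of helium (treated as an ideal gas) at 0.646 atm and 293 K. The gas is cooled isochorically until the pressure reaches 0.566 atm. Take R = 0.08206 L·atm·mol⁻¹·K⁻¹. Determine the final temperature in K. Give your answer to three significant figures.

T₂ ≈ 257 K

From PV = nRT: V₁ = nRT₁/P₁ = 14.40 L.
V constant ⇒ P ∝ T: V₂ = V₁; T₂ = T₁·(P₂/P₁) = 256.7 K.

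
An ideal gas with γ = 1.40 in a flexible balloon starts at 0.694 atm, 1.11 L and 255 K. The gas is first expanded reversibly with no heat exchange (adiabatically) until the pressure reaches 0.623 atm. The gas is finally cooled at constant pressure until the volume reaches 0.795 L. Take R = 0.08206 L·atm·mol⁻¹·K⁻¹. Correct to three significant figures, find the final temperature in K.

T₃ ≈ 164 K

Reversible adiabatic, γ = 1.40: T₂ = T₁·(P₂/P₁)^((γ−1)/γ) = 247.3 K; V₂ = V₁·(P₁/P₂)^(1/γ) = 1.199 L.
P constant ⇒ V ∝ T: P₃ = P₂; T₃ = T₂·(V₃/V₂) = 164.0 K.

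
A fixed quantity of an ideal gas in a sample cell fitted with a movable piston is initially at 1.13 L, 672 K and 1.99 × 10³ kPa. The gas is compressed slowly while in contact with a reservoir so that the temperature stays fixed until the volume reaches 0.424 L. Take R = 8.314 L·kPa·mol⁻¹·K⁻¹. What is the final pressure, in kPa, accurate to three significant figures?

P₂ ≈ 5.30e+03 kPa

T constant ⇒ Boyle's law P V = const: T₂ = T₁; P₂ = P₁·(V₁/V₂) = 5304 kPa.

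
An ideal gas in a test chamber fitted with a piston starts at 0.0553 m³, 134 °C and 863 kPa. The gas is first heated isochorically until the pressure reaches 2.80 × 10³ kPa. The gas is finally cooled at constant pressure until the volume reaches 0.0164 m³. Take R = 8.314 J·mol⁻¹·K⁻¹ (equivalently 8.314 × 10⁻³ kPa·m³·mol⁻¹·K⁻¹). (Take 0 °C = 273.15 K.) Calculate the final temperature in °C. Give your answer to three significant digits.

Convert: T₁ = 407.1 K.
Isochoric, so P/T is constant: V₂ = V₁; T₂ = T₁·(P₂/P₁) = 1321 K.
Isobaric, so V/T is constant: P₃ = P₂; T₃ = T₂·(V₃/V₂) = 391.8 K.

T₃ ≈ 119 °C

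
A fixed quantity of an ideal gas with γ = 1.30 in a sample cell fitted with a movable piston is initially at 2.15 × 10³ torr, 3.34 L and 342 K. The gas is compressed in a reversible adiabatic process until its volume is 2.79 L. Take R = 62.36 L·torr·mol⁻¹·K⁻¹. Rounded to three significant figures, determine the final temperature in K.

T₂ ≈ 361 K

Reversible adiabatic, γ = 1.30: T₂ = T₁·(V₁/V₂)^(γ−1) = 361.0 K; P₂ = P₁·(V₁/V₂)^γ = 2717 torr.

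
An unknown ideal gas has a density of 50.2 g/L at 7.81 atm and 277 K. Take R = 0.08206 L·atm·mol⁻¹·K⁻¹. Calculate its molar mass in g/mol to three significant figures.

M ≈ 146 g/mol

ρ = PM/(RT) ⇒ M = ρRT/P = (50.2 × 0.08206 × 277.0) / 7.81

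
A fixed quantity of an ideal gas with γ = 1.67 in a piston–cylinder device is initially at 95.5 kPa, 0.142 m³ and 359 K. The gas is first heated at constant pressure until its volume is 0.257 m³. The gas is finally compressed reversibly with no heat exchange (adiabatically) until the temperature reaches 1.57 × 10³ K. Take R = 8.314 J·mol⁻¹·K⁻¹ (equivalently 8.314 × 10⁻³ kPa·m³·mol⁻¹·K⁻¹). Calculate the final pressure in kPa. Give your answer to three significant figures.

Isobaric, so V/T is constant: P₂ = P₁; T₂ = T₁·(V₂/V₁) = 649.7 K.
Adiabatic (γ = 1.67), T V^(γ−1) and P V^γ constant: P₃ = P₂·(T₃/T₂)^(γ/(γ−1)) = 861.1 kPa; V₃ = V₂·(T₂/T₃)^(1/(γ−1)) = 0.06887 m³.

P₃ ≈ 861 kPa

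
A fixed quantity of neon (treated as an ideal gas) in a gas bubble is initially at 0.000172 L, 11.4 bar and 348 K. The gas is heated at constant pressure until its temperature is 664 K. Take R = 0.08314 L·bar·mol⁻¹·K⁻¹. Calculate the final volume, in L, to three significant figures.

P constant ⇒ V ∝ T: P₂ = P₁; V₂ = V₁·(T₂/T₁) = 0.0003282 L.

V₂ ≈ 0.000328 L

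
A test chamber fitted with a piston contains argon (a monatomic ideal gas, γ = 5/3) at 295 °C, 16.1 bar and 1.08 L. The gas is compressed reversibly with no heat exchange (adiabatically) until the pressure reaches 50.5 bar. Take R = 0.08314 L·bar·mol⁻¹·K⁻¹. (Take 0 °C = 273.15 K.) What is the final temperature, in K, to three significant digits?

Convert: T₁ = 568.1 K.
Reversible adiabatic, γ = 5/3: T₂ = T₁·(P₂/P₁)^((γ−1)/γ) = 897.5 K; V₂ = V₁·(P₁/P₂)^(1/γ) = 0.5439 L.

T₂ ≈ 898 K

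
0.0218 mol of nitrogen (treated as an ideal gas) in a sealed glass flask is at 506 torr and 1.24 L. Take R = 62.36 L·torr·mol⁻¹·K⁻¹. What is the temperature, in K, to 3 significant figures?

T ≈ 462 K

PV = nRT ⇒ T = PV/(nR) = (506 × 1.24) / (0.0218 × 62.36)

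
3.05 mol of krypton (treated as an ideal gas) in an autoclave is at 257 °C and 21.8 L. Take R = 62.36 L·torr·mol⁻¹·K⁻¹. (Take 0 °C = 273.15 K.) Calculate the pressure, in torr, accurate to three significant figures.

Convert: T = 530.15 K.
PV = nRT ⇒ P = nRT/V = (3.05 × 62.36 × 530.15) / 21.8

P ≈ 4.63e+03 torr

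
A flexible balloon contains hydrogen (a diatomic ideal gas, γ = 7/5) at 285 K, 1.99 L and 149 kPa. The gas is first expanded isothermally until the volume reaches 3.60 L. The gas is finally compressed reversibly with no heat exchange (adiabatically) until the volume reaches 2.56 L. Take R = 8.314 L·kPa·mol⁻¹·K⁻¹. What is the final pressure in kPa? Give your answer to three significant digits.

P₃ ≈ 133 kPa

T constant ⇒ Boyle's law P V = const: T₂ = T₁; P₂ = P₁·(V₁/V₂) = 82.36 kPa.
Adiabatic (γ = 7/5), T V^(γ−1) and P V^γ constant: T₃ = T₂·(V₂/V₃)^(γ−1) = 326.6 K; P₃ = P₂·(V₂/V₃)^γ = 132.7 kPa.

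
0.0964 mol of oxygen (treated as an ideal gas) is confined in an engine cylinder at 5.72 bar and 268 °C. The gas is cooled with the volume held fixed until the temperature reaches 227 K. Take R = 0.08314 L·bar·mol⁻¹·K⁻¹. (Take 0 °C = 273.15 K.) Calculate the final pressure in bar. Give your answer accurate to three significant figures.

P₂ ≈ 2.40 bar

Convert: T₁ = 541.1 K.
From PV = nRT: V₁ = nRT₁/P₁ = 0.7582 L.
V constant ⇒ P ∝ T: V₂ = V₁; P₂ = P₁·(T₂/T₁) = 2.399 bar.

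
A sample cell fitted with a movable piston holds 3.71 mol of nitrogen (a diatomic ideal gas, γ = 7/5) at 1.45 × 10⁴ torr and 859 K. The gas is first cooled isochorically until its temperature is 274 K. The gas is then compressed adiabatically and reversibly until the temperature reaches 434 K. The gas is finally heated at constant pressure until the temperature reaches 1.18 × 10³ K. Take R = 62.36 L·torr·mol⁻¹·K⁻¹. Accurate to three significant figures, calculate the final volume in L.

From PV = nRT: V₁ = nRT₁/P₁ = 13.71 L.
Isochoric, so P/T is constant: V₂ = V₁; P₂ = P₁·(T₂/T₁) = 4625 torr.
Reversible adiabatic, γ = 7/5: P₃ = P₂·(T₃/T₂)^(γ/(γ−1)) = 2.313e+04 torr; V₃ = V₂·(T₂/T₃)^(1/(γ−1)) = 4.341 L.
Isobaric, so V/T is constant: P₄ = P₃; V₄ = V₃·(T₄/T₃) = 11.80 L.

V₄ ≈ 11.8 L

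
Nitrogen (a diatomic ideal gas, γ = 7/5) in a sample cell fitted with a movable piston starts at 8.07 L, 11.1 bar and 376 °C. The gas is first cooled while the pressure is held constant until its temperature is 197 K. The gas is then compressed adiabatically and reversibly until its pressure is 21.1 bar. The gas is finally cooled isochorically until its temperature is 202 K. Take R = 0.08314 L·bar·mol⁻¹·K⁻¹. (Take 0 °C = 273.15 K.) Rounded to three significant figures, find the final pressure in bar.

Convert: T₁ = 649.1 K.
Isobaric, so V/T is constant: P₂ = P₁; V₂ = V₁·(T₂/T₁) = 2.449 L.
Reversible adiabatic, γ = 7/5: T₃ = T₂·(P₃/P₂)^((γ−1)/γ) = 236.7 K; V₃ = V₂·(P₂/P₃)^(1/γ) = 1.548 L.
Isochoric, so P/T is constant: V₄ = V₃; P₄ = P₃·(T₄/T₃) = 18.01 bar.

P₄ ≈ 18.0 bar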